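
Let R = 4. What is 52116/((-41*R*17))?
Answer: -13029/697 ≈ -18.693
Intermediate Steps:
52116/((-41*R*17)) = 52116/((-41*4*17)) = 52116/((-164*17)) = 52116/(-2788) = 52116*(-1/2788) = -13029/697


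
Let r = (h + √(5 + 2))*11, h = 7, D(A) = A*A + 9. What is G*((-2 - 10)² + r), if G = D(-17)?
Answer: 65858 + 3278*√7 ≈ 74531.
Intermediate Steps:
D(A) = 9 + A² (D(A) = A² + 9 = 9 + A²)
r = 77 + 11*√7 (r = (7 + √(5 + 2))*11 = (7 + √7)*11 = 77 + 11*√7 ≈ 106.10)
G = 298 (G = 9 + (-17)² = 9 + 289 = 298)
G*((-2 - 10)² + r) = 298*((-2 - 10)² + (77 + 11*√7)) = 298*((-12)² + (77 + 11*√7)) = 298*(144 + (77 + 11*√7)) = 298*(221 + 11*√7) = 65858 + 3278*√7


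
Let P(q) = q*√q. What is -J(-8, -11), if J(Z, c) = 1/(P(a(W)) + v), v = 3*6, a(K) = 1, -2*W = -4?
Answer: -1/19 ≈ -0.052632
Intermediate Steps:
W = 2 (W = -½*(-4) = 2)
P(q) = q^(3/2)
v = 18
J(Z, c) = 1/19 (J(Z, c) = 1/(1^(3/2) + 18) = 1/(1 + 18) = 1/19)
-J(-8, -11) = -1*1/19 = -1/19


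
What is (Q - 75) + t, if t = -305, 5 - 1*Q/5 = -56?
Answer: -75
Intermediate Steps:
Q = 305 (Q = 25 - 5*(-56) = 25 + 280 = 305)
(Q - 75) + t = (305 - 75) - 305 = 230 - 305 = -75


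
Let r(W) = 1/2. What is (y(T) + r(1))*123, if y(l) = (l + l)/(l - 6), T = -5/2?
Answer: 4551/34 ≈ 133.85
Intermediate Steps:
r(W) = ½
T = -5/2 (T = -5*½ = -5/2 ≈ -2.5000)
y(l) = 2*l/(-6 + l) (y(l) = (2*l)/(-6 + l) = 2*l/(-6 + l))
(y(T) + r(1))*123 = (2*(-5/2)/(-6 - 5/2) + ½)*123 = (2*(-5/2)/(-17/2) + ½)*123 = (2*(-5/2)*(-2/17) + ½)*123 = (10/17 + ½)*123 = (37/34)*123 = 4551/34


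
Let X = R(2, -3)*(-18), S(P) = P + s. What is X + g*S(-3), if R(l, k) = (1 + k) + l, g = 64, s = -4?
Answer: -448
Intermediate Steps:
S(P) = -4 + P (S(P) = P - 4 = -4 + P)
R(l, k) = 1 + k + l
X = 0 (X = (1 - 3 + 2)*(-18) = 0*(-18) = 0)
X + g*S(-3) = 0 + 64*(-4 - 3) = 0 + 64*(-7) = 0 - 448 = -448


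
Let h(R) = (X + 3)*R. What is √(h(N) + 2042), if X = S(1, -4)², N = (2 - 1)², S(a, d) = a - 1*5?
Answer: 3*√229 ≈ 45.398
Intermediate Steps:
S(a, d) = -5 + a (S(a, d) = a - 5 = -5 + a)
N = 1 (N = 1² = 1)
X = 16 (X = (-5 + 1)² = (-4)² = 16)
h(R) = 19*R (h(R) = (16 + 3)*R = 19*R)
√(h(N) + 2042) = √(19*1 + 2042) = √(19 + 2042) = √2061 = 3*√229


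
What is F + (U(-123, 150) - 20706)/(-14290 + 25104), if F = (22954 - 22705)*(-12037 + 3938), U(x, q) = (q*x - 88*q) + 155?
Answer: -21808116115/10814 ≈ -2.0167e+6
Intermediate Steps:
U(x, q) = 155 - 88*q + q*x (U(x, q) = (-88*q + q*x) + 155 = 155 - 88*q + q*x)
F = -2016651 (F = 249*(-8099) = -2016651)
F + (U(-123, 150) - 20706)/(-14290 + 25104) = -2016651 + ((155 - 88*150 + 150*(-123)) - 20706)/(-14290 + 25104) = -2016651 + ((155 - 13200 - 18450) - 20706)/10814 = -2016651 + (-31495 - 20706)*(1/10814) = -2016651 - 52201*1/10814 = -2016651 - 52201/10814 = -21808116115/10814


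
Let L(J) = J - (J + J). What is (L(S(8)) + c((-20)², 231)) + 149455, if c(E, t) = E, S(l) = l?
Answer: 149847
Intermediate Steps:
L(J) = -J (L(J) = J - 2*J = -J)
(L(S(8)) + c((-20)², 231)) + 149455 = (-1*8 + (-20)²) + 149455 = (-8 + 400) + 149455 = 392 + 149455 = 149847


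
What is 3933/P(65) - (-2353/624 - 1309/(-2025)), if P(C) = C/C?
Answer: 127530431/32400 ≈ 3936.1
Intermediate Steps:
P(C) = 1
3933/P(65) - (-2353/624 - 1309/(-2025)) = 3933/1 - (-2353/624 - 1309/(-2025)) = 3933*1 - (-2353*1/624 - 1309*(-1/2025)) = 3933 - (-181/48 + 1309/2025) = 3933 - 1*(-101231/32400) = 3933 + 101231/32400 = 127530431/32400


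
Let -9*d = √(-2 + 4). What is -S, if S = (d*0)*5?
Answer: 0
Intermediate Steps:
d = -√2/9 (d = -√(-2 + 4)/9 = -√2/9 ≈ -0.15713)
S = 0 (S = (-√2/9*0)*5 = 0*5 = 0)
-S = -1*0 = 0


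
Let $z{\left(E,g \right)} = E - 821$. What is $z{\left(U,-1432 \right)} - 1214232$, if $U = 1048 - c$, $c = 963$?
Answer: $-1214968$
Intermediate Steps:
$U = 85$ ($U = 1048 - 963 = 85$)
$z{\left(E,g \right)} = -821 + E$
$z{\left(U,-1432 \right)} - 1214232 = \left(-821 + 85\right) - 1214232 = -736 - 1214232 = -1214968$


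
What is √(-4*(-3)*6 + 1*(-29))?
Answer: √43 ≈ 6.5574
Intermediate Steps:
√(-4*(-3)*6 + 1*(-29)) = √(12*6 - 29) = √(72 - 29) = √43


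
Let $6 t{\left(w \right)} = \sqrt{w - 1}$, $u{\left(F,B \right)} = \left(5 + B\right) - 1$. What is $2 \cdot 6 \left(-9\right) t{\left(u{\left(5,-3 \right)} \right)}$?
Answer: $0$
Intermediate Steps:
$u{\left(F,B \right)} = 4 + B$
$t{\left(w \right)} = \frac{\sqrt{-1 + w}}{6}$ ($t{\left(w \right)} = \frac{\sqrt{w - 1}}{6} = \frac{\sqrt{-1 + w}}{6}$)
$2 \cdot 6 \left(-9\right) t{\left(u{\left(5,-3 \right)} \right)} = 2 \cdot 6 \left(-9\right) \frac{\sqrt{-1 + \left(4 - 3\right)}}{6} = 12 \left(-9\right) \frac{\sqrt{-1 + 1}}{6} = - 108 \frac{\sqrt{0}}{6} = - 108 \cdot \frac{1}{6} \cdot 0 = \left(-108\right) 0 = 0$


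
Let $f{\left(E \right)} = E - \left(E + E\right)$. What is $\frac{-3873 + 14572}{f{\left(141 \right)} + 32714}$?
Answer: $\frac{10699}{32573} \approx 0.32846$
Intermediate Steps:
$f{\left(E \right)} = - E$ ($f{\left(E \right)} = E - 2 E = - E$)
$\frac{-3873 + 14572}{f{\left(141 \right)} + 32714} = \frac{-3873 + 14572}{\left(-1\right) 141 + 32714} = \frac{10699}{-141 + 32714} = \frac{10699}{32573}$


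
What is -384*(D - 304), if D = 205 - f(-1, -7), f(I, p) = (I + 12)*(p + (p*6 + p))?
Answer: -198528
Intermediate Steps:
f(I, p) = 8*p*(12 + I) (f(I, p) = (12 + I)*(p + (6*p + p)) = (12 + I)*(p + 7*p) = (12 + I)*(8*p) = 8*p*(12 + I))
D = 821 (D = 205 - 8*(-7)*(12 - 1) = 205 - 8*(-7)*11 = 205 - 1*(-616) = 205 + 616 = 821)
-384*(D - 304) = -384*(821 - 304) = -384*517 = -198528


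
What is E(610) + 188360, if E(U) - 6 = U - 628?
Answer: 188348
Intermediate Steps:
E(U) = -622 + U (E(U) = 6 + (U - 628) = 6 + (-628 + U) = -622 + U)
E(610) + 188360 = (-622 + 610) + 188360 = -12 + 188360 = 188348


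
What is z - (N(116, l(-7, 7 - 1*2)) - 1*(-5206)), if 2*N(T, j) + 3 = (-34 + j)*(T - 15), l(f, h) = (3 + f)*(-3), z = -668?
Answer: -9523/2 ≈ -4761.5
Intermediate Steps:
l(f, h) = -9 - 3*f
N(T, j) = -3/2 + (-34 + j)*(-15 + T)/2 (N(T, j) = -3/2 + ((-34 + j)*(T - 15))/2 = -3/2 + ((-34 + j)*(-15 + T))/2 = -3/2 + (-34 + j)*(-15 + T)/2)
z - (N(116, l(-7, 7 - 1*2)) - 1*(-5206)) = -668 - ((507/2 - 17*116 - 15*(-9 - 3*(-7))/2 + (1/2)*116*(-9 - 3*(-7))) - 1*(-5206)) = -668 - ((507/2 - 1972 - 15*(-9 + 21)/2 + (1/2)*116*(-9 + 21)) + 5206) = -668 - ((507/2 - 1972 - 15/2*12 + (1/2)*116*12) + 5206) = -668 - ((507/2 - 1972 - 90 + 696) + 5206) = -668 - (-2225/2 + 5206) = -668 - 1*8187/2 = -668 - 8187/2 = -9523/2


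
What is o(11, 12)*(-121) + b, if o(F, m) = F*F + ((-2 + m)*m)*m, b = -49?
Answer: -188930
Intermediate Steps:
o(F, m) = F**2 + m**2*(-2 + m) (o(F, m) = F**2 + (m*(-2 + m))*m = F**2 + m**2*(-2 + m))
o(11, 12)*(-121) + b = (11**2 + 12**3 - 2*12**2)*(-121) - 49 = (121 + 1728 - 2*144)*(-121) - 49 = (121 + 1728 - 288)*(-121) - 49 = 1561*(-121) - 49 = -188881 - 49 = -188930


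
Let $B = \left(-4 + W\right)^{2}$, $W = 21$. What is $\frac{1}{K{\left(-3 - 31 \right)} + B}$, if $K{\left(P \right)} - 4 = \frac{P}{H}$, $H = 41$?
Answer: $\frac{41}{11979} \approx 0.0034227$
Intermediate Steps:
$K{\left(P \right)} = 4 + \frac{P}{41}$
$B = 289$ ($B = \left(-4 + 21\right)^{2} = 17^{2} = 289$)
$\frac{1}{K{\left(-3 - 31 \right)} + B} = \frac{1}{\left(4 + \frac{-3 - 31}{41}\right) + 289} = \frac{1}{\left(4 + \frac{1}{41} \left(-34\right)\right) + 289} = \frac{1}{\left(4 - \frac{34}{41}\right) + 289} = \frac{1}{\frac{130}{41} + 289} = \frac{1}{\frac{11979}{41}} = \frac{41}{11979}$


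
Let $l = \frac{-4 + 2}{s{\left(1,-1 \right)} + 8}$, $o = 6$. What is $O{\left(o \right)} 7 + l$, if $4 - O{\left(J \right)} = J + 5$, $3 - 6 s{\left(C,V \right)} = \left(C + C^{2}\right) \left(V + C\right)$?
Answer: $- \frac{837}{17} \approx -49.235$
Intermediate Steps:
$s{\left(C,V \right)} = \frac{1}{2} - \frac{\left(C + V\right) \left(C + C^{2}\right)}{6}$ ($s{\left(C,V \right)} = \frac{1}{2} - \frac{\left(C + C^{2}\right) \left(V + C\right)}{6} = \frac{1}{2} - \frac{\left(C + C^{2}\right) \left(C + V\right)}{6} = \frac{1}{2} - \frac{\left(C + V\right) \left(C + C^{2}\right)}{6}$)
$O{\left(J \right)} = -1 - J$ ($O{\left(J \right)} = 4 - \left(J + 5\right) = 4 - \left(5 + J\right) = -1 - J$)
$l = - \frac{4}{17}$ ($l = \frac{-4 + 2}{\left(\frac{1}{2} - \frac{1^{2}}{6} - \frac{1^{3}}{6} - \frac{1}{6} \left(-1\right) - - \frac{1^{2}}{6}\right) + 8} = - \frac{2}{\left(\frac{1}{2} - \frac{1}{6} - \frac{1}{6} + \frac{1}{6} - \left(- \frac{1}{6}\right) 1\right) + 8} = - \frac{2}{\left(\frac{1}{2} - \frac{1}{6} - \frac{1}{6} + \frac{1}{6} + \frac{1}{6}\right) + 8} = - \frac{2}{\frac{1}{2} + 8} = - \frac{2}{\frac{17}{2}} = \left(-2\right) \frac{2}{17} = - \frac{4}{17} \approx -0.23529$)
$O{\left(o \right)} 7 + l = \left(-1 - 6\right) 7 - \frac{4}{17} = \left(-7\right) 7 - \frac{4}{17} = -49 - \frac{4}{17} = - \frac{837}{17}$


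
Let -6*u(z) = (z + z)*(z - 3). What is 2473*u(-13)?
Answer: -514384/3 ≈ -1.7146e+5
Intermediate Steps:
u(z) = -z*(-3 + z)/3 (u(z) = -(z + z)*(z - 3)/6 = -2*z*(-3 + z)/6 = -z*(-3 + z)/3)
2473*u(-13) = 2473*((⅓)*(-13)*(3 - 1*(-13))) = 2473*((⅓)*(-13)*(3 + 13)) = 2473*((⅓)*(-13)*16) = 2473*(-208/3) = -514384/3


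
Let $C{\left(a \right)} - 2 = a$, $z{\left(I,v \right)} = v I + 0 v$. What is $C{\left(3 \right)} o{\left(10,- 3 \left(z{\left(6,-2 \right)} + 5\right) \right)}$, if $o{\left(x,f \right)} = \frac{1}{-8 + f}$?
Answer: $\frac{5}{13} \approx 0.38462$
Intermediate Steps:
$z{\left(I,v \right)} = I v$ ($z{\left(I,v \right)} = I v + 0 = I v$)
$C{\left(a \right)} = 2 + a$
$C{\left(3 \right)} o{\left(10,- 3 \left(z{\left(6,-2 \right)} + 5\right) \right)} = \frac{2 + 3}{-8 - 3 \left(6 \left(-2\right) + 5\right)} = \frac{5}{-8 - 3 \left(-12 + 5\right)} = \frac{5}{-8 - -21} = \frac{5}{-8 + 21} = \frac{5}{13}$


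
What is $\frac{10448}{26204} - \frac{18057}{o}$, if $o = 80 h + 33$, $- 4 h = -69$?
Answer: $- \frac{38200217}{3085521} \approx -12.38$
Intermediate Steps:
$h = \frac{69}{4}$ ($h = \left(- \frac{1}{4}\right) \left(-69\right) = \frac{69}{4} \approx 17.25$)
$o = 1413$ ($o = 80 \cdot \frac{69}{4} + 33 = 1380 + 33 = 1413$)
$\frac{10448}{26204} - \frac{18057}{o} = \frac{10448}{26204} - \frac{18057}{1413} = 10448 \cdot \frac{1}{26204} - \frac{6019}{471} = \frac{2612}{6551} - \frac{6019}{471} = - \frac{38200217}{3085521}$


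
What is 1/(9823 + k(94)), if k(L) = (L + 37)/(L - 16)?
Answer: 78/766325 ≈ 0.00010178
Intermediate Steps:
k(L) = (37 + L)/(-16 + L)
1/(9823 + k(94)) = 1/(9823 + (37 + 94)/(-16 + 94)) = 1/(9823 + 131/78) = 1/(766325/78) = 78/766325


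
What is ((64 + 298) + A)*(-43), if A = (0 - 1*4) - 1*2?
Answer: -15308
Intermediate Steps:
A = -6 (A = (0 - 4) - 2 = -4 - 2 = -6)
((64 + 298) + A)*(-43) = ((64 + 298) - 6)*(-43) = (362 - 6)*(-43) = 356*(-43) = -15308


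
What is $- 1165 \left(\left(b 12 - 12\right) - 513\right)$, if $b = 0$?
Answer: $611625$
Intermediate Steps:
$- 1165 \left(\left(b 12 - 12\right) - 513\right) = - 1165 \left(\left(0 \cdot 12 - 12\right) - 513\right) = - 1165 \left(\left(0 - 12\right) - 513\right) = - 1165 \left(-12 - 513\right) = \left(-1165\right) \left(-525\right) = 611625$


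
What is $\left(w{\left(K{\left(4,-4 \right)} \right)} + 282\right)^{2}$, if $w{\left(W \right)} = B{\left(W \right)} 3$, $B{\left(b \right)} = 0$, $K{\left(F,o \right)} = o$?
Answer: $79524$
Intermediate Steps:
$w{\left(W \right)} = 0$ ($w{\left(W \right)} = 0 \cdot 3 = 0$)
$\left(w{\left(K{\left(4,-4 \right)} \right)} + 282\right)^{2} = \left(0 + 282\right)^{2} = 282^{2} = 79524$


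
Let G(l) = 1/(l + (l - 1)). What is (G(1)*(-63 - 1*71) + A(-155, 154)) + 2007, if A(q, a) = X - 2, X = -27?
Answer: 1844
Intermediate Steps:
G(l) = 1/(-1 + 2*l) (G(l) = 1/(l + (-1 + l)) = 1/(-1 + 2*l))
A(q, a) = -29 (A(q, a) = -27 - 2 = -29)
(G(1)*(-63 - 1*71) + A(-155, 154)) + 2007 = ((-63 - 1*71)/(-1 + 2*1) - 29) + 2007 = ((-63 - 71)/(-1 + 2) - 29) + 2007 = (-134/1 - 29) + 2007 = (1*(-134) - 29) + 2007 = (-134 - 29) + 2007 = -163 + 2007 = 1844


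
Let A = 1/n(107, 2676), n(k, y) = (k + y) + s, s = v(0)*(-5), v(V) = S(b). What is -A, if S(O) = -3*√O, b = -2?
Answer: I/(-2783*I + 15*√2) ≈ -0.0003593 + 2.7388e-6*I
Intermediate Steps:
v(V) = -3*I*√2
s = 15*I*√2 (s = -3*I*√2*(-5) = 15*I*√2 ≈ 21.213*I)
n(k, y) = k + y + 15*I*√2 (n(k, y) = (k + y) + 15*I*√2 = k + y + 15*I*√2)
A = 1/(2783 + 15*I*√2) (A = 1/(107 + 2676 + 15*I*√2) = 1/(2783 + 15*I*√2) ≈ 0.0003593 - 2.739e-6*I)
-A = -(2783/7745539 - 15*I*√2/7745539) = -2783/7745539 + 15*I*√2/7745539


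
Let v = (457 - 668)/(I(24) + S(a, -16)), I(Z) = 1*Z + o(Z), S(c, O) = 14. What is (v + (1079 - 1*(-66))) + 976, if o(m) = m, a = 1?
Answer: 131291/62 ≈ 2117.6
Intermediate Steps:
I(Z) = 2*Z (I(Z) = 1*Z + Z = Z + Z = 2*Z)
v = -211/62 (v = (457 - 668)/(2*24 + 14) = -211/(48 + 14) = -211/62 ≈ -3.4032)
(v + (1079 - 1*(-66))) + 976 = (-211/62 + (1079 - 1*(-66))) + 976 = (-211/62 + (1079 + 66)) + 976 = (-211/62 + 1145) + 976 = 70779/62 + 976 = 131291/62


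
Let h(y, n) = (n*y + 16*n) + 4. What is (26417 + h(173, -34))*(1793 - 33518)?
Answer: -634341375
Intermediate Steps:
h(y, n) = 4 + 16*n + n*y (h(y, n) = (16*n + n*y) + 4 = 4 + 16*n + n*y)
(26417 + h(173, -34))*(1793 - 33518) = (26417 + (4 + 16*(-34) - 34*173))*(1793 - 33518) = (26417 + (4 - 544 - 5882))*(-31725) = (26417 - 6422)*(-31725) = 19995*(-31725) = -634341375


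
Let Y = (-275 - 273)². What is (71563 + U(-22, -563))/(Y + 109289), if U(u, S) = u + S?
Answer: 70978/409593 ≈ 0.17329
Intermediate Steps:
U(u, S) = S + u
Y = 300304 (Y = (-548)² = 300304)
(71563 + U(-22, -563))/(Y + 109289) = (71563 + (-563 - 22))/(300304 + 109289) = (71563 - 585)/409593 = 70978*(1/409593) = 70978/409593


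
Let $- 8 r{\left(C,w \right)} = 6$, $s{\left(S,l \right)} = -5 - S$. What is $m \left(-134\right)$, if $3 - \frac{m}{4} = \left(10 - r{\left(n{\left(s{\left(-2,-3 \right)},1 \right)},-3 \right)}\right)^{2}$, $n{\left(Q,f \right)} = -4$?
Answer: $\frac{120667}{2} \approx 60334.0$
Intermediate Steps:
$r{\left(C,w \right)} = - \frac{3}{4}$ ($r{\left(C,w \right)} = \left(- \frac{1}{8}\right) 6 = - \frac{3}{4}$)
$m = - \frac{1801}{4}$ ($m = 12 - 4 \left(10 - - \frac{3}{4}\right)^{2} = 12 - 4 \left(10 + \frac{3}{4}\right)^{2} = 12 - 4 \left(\frac{43}{4}\right)^{2} = 12 - \frac{1849}{4} = - \frac{1801}{4} \approx -450.25$)
$m \left(-134\right) = \left(- \frac{1801}{4}\right) \left(-134\right) = \frac{120667}{2}$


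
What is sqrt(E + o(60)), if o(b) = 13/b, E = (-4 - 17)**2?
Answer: sqrt(397095)/30 ≈ 21.005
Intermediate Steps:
E = 441 (E = (-21)**2 = 441)
sqrt(E + o(60)) = sqrt(441 + 13/60) = sqrt(26473/60) = sqrt(397095)/30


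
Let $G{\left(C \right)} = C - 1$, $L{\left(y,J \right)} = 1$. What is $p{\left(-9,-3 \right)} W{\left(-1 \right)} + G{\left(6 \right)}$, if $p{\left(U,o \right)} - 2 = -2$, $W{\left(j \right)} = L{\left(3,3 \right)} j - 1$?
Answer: $5$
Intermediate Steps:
$W{\left(j \right)} = -1 + j$ ($W{\left(j \right)} = 1 j - 1 = j - 1 = -1 + j$)
$p{\left(U,o \right)} = 0$ ($p{\left(U,o \right)} = 2 - 2 = 0$)
$G{\left(C \right)} = -1 + C$
$p{\left(-9,-3 \right)} W{\left(-1 \right)} + G{\left(6 \right)} = 0 \left(-1 - 1\right) + \left(-1 + 6\right) = 0 \left(-2\right) + 5 = 0 + 5 = 5$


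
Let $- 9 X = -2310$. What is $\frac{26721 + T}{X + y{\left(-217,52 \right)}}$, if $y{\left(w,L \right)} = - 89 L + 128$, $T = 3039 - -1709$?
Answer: $- \frac{94407}{12730} \approx -7.4161$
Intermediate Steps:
$X = \frac{770}{3}$ ($X = \left(- \frac{1}{9}\right) \left(-2310\right) = \frac{770}{3} \approx 256.67$)
$T = 4748$ ($T = 3039 + 1709 = 4748$)
$y{\left(w,L \right)} = 128 - 89 L$
$\frac{26721 + T}{X + y{\left(-217,52 \right)}} = \frac{26721 + 4748}{\frac{770}{3} + \left(128 - 4628\right)} = \frac{31469}{\frac{770}{3} + \left(128 - 4628\right)} = \frac{31469}{\frac{770}{3} - 4500} = \frac{31469}{- \frac{12730}{3}} = 31469 \left(- \frac{3}{12730}\right) = - \frac{94407}{12730}$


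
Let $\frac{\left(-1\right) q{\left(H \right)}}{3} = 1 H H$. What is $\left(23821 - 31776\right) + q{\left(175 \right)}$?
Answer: $-99830$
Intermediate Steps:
$q{\left(H \right)} = - 3 H^{2}$ ($q{\left(H \right)} = - 3 \cdot 1 H H = - 3 H H = - 3 H^{2}$)
$\left(23821 - 31776\right) + q{\left(175 \right)} = \left(23821 - 31776\right) - 3 \cdot 175^{2} = -7955 - 91875 = -99830$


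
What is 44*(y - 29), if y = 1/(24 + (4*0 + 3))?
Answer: -34408/27 ≈ -1274.4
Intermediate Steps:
y = 1/27 (y = 1/(24 + (0 + 3)) = 1/(24 + 3) = 1/27 ≈ 0.037037)
44*(y - 29) = 44*(1/27 - 29) = 44*(-782/27) = -34408/27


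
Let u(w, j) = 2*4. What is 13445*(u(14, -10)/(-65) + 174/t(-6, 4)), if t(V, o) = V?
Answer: -5090277/13 ≈ -3.9156e+5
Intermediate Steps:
u(w, j) = 8
13445*(u(14, -10)/(-65) + 174/t(-6, 4)) = 13445*(8/(-65) + 174/(-6)) = 13445*(8*(-1/65) + 174*(-⅙)) = 13445*(-8/65 - 29) = 13445*(-1893/65) = -5090277/13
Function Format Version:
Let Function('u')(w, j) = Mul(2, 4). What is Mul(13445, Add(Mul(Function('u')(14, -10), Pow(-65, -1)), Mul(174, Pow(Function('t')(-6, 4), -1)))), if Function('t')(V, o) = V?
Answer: Rational(-5090277, 13) ≈ -3.9156e+5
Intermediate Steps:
Function('u')(w, j) = 8
Mul(13445, Add(Mul(Function('u')(14, -10), Pow(-65, -1)), Mul(174, Pow(Function('t')(-6, 4), -1)))) = Mul(13445, Add(Mul(8, Pow(-65, -1)), Mul(174, Pow(-6, -1)))) = Mul(13445, Add(Mul(8, Rational(-1, 65)), Mul(174, Rational(-1, 6)))) = Mul(13445, Add(Rational(-8, 65), -29)) = Mul(13445, Rational(-1893, 65)) = Rational(-5090277, 13)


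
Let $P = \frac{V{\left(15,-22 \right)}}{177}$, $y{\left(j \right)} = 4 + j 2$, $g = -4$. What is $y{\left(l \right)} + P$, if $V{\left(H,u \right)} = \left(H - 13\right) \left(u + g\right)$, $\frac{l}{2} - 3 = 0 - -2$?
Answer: $\frac{4196}{177} \approx 23.706$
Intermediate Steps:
$l = 10$ ($l = 6 + 2 \left(0 - -2\right) = 6 + 2 \left(0 + 2\right) = 6 + 2 \cdot 2 = 6 + 4 = 10$)
$y{\left(j \right)} = 4 + 2 j$
$V{\left(H,u \right)} = \left(-13 + H\right) \left(-4 + u\right)$ ($V{\left(H,u \right)} = \left(H - 13\right) \left(u - 4\right) = \left(-13 + H\right) \left(-4 + u\right)$)
$P = - \frac{52}{177}$ ($P = \frac{52 - -286 - 60 + 15 \left(-22\right)}{177} = \left(52 + 286 - 60 - 330\right) \frac{1}{177} = \left(-52\right) \frac{1}{177} = - \frac{52}{177} \approx -0.29379$)
$y{\left(l \right)} + P = \left(4 + 2 \cdot 10\right) - \frac{52}{177} = \left(4 + 20\right) - \frac{52}{177} = 24 - \frac{52}{177} = \frac{4196}{177}$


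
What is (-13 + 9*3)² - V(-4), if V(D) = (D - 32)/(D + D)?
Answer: 383/2 ≈ 191.50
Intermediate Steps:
V(D) = (-32 + D)/(2*D) (V(D) = (-32 + D)/((2*D)) = (-32 + D)*(1/(2*D)) = (-32 + D)/(2*D))
(-13 + 9*3)² - V(-4) = (-13 + 9*3)² - (-32 - 4)/(2*(-4)) = (-13 + 27)² - (-1)*(-36)/(2*4) = 14² - 1*9/2 = 196 - 9/2 = 383/2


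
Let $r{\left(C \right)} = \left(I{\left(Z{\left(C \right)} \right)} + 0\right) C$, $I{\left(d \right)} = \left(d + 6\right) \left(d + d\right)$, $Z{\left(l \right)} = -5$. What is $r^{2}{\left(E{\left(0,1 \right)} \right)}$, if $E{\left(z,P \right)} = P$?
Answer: $100$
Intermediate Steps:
$I{\left(d \right)} = 2 d \left(6 + d\right)$ ($I{\left(d \right)} = \left(6 + d\right) 2 d = 2 d \left(6 + d\right)$)
$r{\left(C \right)} = - 10 C$ ($r{\left(C \right)} = \left(2 \left(-5\right) \left(6 - 5\right) + 0\right) C = \left(2 \left(-5\right) 1 + 0\right) C = \left(-10 + 0\right) C = - 10 C$)
$r^{2}{\left(E{\left(0,1 \right)} \right)} = \left(\left(-10\right) 1\right)^{2} = \left(-10\right)^{2} = 100$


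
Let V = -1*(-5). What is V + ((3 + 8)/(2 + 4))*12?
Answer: 27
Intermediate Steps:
V = 5
V + ((3 + 8)/(2 + 4))*12 = 5 + ((3 + 8)/(2 + 4))*12 = 5 + (11/6)*12 = 5 + 22 = 27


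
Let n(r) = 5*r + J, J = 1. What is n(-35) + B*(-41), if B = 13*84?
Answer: -44946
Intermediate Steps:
B = 1092
n(r) = 1 + 5*r (n(r) = 5*r + 1 = 1 + 5*r)
n(-35) + B*(-41) = (1 + 5*(-35)) + 1092*(-41) = (1 - 175) - 44772 = -174 - 44772 = -44946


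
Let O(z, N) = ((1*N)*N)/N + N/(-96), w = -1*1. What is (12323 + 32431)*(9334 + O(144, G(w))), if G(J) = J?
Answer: 6683032771/16 ≈ 4.1769e+8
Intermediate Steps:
w = -1
O(z, N) = 95*N/96 (O(z, N) = (N*N)/N + N*(-1/96) = N²/N - N/96 = N - N/96 = 95*N/96)
(12323 + 32431)*(9334 + O(144, G(w))) = (12323 + 32431)*(9334 + (95/96)*(-1)) = 44754*(9334 - 95/96) = 44754*(895969/96) = 6683032771/16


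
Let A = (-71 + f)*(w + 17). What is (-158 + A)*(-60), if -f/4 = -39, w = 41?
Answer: -286320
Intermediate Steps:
f = 156 (f = -4*(-39) = 156)
A = 4930 (A = (-71 + 156)*(41 + 17) = 85*58 = 4930)
(-158 + A)*(-60) = (-158 + 4930)*(-60) = 4772*(-60) = -286320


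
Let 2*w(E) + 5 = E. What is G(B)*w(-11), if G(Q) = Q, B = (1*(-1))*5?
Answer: 40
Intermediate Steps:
B = -5 (B = -1*5 = -5)
w(E) = -5/2 + E/2
G(B)*w(-11) = -5*(-5/2 + (1/2)*(-11)) = -5*(-5/2 - 11/2) = -5*(-8) = 40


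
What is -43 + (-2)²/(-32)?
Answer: -345/8 ≈ -43.125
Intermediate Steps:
-43 + (-2)²/(-32) = -43 - 1/32*4 = -43 - ⅛ = -345/8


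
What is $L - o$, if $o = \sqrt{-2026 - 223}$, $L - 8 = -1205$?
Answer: $-1197 - i \sqrt{2249} \approx -1197.0 - 47.424 i$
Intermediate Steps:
$L = -1197$ ($L = 8 - 1205 = -1197$)
$o = i \sqrt{2249}$ ($o = \sqrt{-2249} = i \sqrt{2249} \approx 47.424 i$)
$L - o = -1197 - i \sqrt{2249}$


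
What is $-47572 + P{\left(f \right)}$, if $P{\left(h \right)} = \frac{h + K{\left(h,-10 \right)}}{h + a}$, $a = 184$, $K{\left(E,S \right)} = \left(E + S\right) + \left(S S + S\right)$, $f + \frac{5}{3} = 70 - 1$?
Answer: $- \frac{17934322}{377} \approx -47571.0$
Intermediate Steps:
$f = \frac{202}{3}$ ($f = - \frac{5}{3} + \left(70 - 1\right) = - \frac{5}{3} + 69 = \frac{202}{3} \approx 67.333$)
$K{\left(E,S \right)} = E + S^{2} + 2 S$ ($K{\left(E,S \right)} = \left(E + S\right) + \left(S^{2} + S\right) = \left(E + S\right) + \left(S + S^{2}\right) = E + S^{2} + 2 S$)
$P{\left(h \right)} = \frac{80 + 2 h}{184 + h}$ ($P{\left(h \right)} = \frac{h + \left(h + \left(-10\right)^{2} + 2 \left(-10\right)\right)}{h + 184} = \frac{h + \left(h + 100 - 20\right)}{184 + h} = \frac{h + \left(80 + h\right)}{184 + h} = \frac{80 + 2 h}{184 + h}$)
$-47572 + P{\left(f \right)} = -47572 + \frac{2 \left(40 + \frac{202}{3}\right)}{184 + \frac{202}{3}} = -47572 + 2 \frac{1}{\frac{754}{3}} \cdot \frac{322}{3} = -47572 + 2 \cdot \frac{3}{754} \cdot \frac{322}{3} = -47572 + \frac{322}{377} = - \frac{17934322}{377}$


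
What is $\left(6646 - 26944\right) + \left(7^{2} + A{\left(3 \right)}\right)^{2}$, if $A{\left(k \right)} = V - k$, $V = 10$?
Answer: $-17162$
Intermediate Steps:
$A{\left(k \right)} = 10 - k$
$\left(6646 - 26944\right) + \left(7^{2} + A{\left(3 \right)}\right)^{2} = \left(6646 - 26944\right) + \left(7^{2} + \left(10 - 3\right)\right)^{2} = -20298 + \left(49 + \left(10 - 3\right)\right)^{2} = -20298 + \left(49 + 7\right)^{2} = -20298 + 56^{2} = -20298 + 3136 = -17162$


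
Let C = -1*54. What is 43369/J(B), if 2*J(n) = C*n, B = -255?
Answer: 43369/6885 ≈ 6.2991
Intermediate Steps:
C = -54
J(n) = -27*n (J(n) = (-54*n)/2 = -27*n)
43369/J(B) = 43369/((-27*(-255))) = 43369/6885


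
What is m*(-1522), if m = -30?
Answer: 45660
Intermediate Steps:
m*(-1522) = -30*(-1522) = 45660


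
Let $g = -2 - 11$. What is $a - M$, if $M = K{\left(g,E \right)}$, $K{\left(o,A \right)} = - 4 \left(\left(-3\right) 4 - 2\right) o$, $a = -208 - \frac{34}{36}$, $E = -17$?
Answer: $\frac{9343}{18} \approx 519.06$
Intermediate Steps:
$g = -13$
$a = - \frac{3761}{18}$ ($a = -208 - \frac{17}{18} = - \frac{3761}{18} \approx -208.94$)
$K{\left(o,A \right)} = 56 o$ ($K{\left(o,A \right)} = - 4 \left(-12 - 2\right) o = \left(-4\right) \left(-14\right) o = 56 o$)
$M = -728$ ($M = 56 \left(-13\right) = -728$)
$a - M = - \frac{3761}{18} - -728 = - \frac{3761}{18} + 728 = \frac{9343}{18}$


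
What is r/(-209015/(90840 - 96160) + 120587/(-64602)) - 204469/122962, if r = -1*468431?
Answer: -1979847918567794719/158144676733078 ≈ -12519.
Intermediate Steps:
r = -468431
r/(-209015/(90840 - 96160) + 120587/(-64602)) - 204469/122962 = -468431/(-209015/(90840 - 96160) + 120587/(-64602)) - 204469/122962 = -468431/(-209015/(-5320) + 120587*(-1/64602)) - 204469*1/122962 = -468431/(-209015*(-1/5320) - 120587/64602) - 204469/122962 = -468431/(41803/1064 - 120587/64602) - 204469/122962 = -468431/1286126419/34368264 - 204469/122962 = -468431*34368264/1286126419 - 204469/122962 = -16099160273784/1286126419 - 204469/122962 = -1979847918567794719/158144676733078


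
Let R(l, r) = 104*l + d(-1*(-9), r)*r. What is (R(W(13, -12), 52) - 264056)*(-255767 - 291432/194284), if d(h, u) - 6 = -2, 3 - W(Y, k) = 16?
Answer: 3294561517338000/48571 ≈ 6.7830e+10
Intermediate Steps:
W(Y, k) = -13 (W(Y, k) = 3 - 1*16 = 3 - 16 = -13)
d(h, u) = 4 (d(h, u) = 6 - 2 = 4)
R(l, r) = 4*r + 104*l (R(l, r) = 104*l + 4*r = 4*r + 104*l)
(R(W(13, -12), 52) - 264056)*(-255767 - 291432/194284) = ((4*52 + 104*(-13)) - 264056)*(-255767 - 291432/194284) = ((208 - 1352) - 264056)*(-255767 - 291432*1/194284) = (-1144 - 264056)*(-255767 - 72858/48571) = -265200*(-12422931815/48571) = 3294561517338000/48571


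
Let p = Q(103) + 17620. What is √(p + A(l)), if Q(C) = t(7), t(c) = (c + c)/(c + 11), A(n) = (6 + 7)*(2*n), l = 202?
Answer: √205855/3 ≈ 151.24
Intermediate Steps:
A(n) = 26*n (A(n) = 13*(2*n) = 26*n)
t(c) = 2*c/(11 + c) (t(c) = (2*c)/(11 + c) = 2*c/(11 + c))
Q(C) = 7/9 (Q(C) = 2*7/(11 + 7) = 2*7/18 = 2*7*(1/18) = 7/9)
p = 158587/9 (p = 7/9 + 17620 = 158587/9 ≈ 17621.)
√(p + A(l)) = √(158587/9 + 26*202) = √(158587/9 + 5252) = √(205855/9) = √205855/3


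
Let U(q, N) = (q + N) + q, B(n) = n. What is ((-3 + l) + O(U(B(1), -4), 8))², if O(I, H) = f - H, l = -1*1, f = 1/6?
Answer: 5041/36 ≈ 140.03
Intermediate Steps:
U(q, N) = N + 2*q (U(q, N) = (N + q) + q = N + 2*q)
f = ⅙ ≈ 0.16667
l = -1
O(I, H) = ⅙ - H
((-3 + l) + O(U(B(1), -4), 8))² = ((-3 - 1) + (⅙ - 1*8))² = (-4 + (⅙ - 8))² = (-4 - 47/6)² = (-71/6)² = 5041/36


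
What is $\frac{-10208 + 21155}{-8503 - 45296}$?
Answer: $- \frac{3649}{17933} \approx -0.20348$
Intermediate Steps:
$\frac{-10208 + 21155}{-8503 - 45296} = \frac{10947}{-53799} = 10947 \left(- \frac{1}{53799}\right) = - \frac{3649}{17933}$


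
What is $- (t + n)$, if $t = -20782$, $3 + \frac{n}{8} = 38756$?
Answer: $-289242$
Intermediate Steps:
$n = 310024$ ($n = -24 + 8 \cdot 38756 = -24 + 310048 = 310024$)
$- (t + n) = - (-20782 + 310024) = \left(-1\right) 289242 = -289242$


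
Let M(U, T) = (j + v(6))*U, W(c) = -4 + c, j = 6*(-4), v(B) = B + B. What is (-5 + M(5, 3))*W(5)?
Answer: -65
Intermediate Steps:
v(B) = 2*B
j = -24
M(U, T) = -12*U (M(U, T) = (-24 + 2*6)*U = (-24 + 12)*U = -12*U)
(-5 + M(5, 3))*W(5) = (-5 - 12*5)*(-4 + 5) = (-5 - 60)*1 = -65*1 = -65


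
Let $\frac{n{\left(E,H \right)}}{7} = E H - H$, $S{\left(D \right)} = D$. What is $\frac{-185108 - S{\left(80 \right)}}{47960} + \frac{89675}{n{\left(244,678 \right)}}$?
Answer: $- \frac{13079527079}{3456950805} \approx -3.7835$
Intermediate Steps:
$n{\left(E,H \right)} = - 7 H + 7 E H$ ($n{\left(E,H \right)} = 7 \left(E H - H\right) = 7 \left(- H + E H\right) = - 7 H + 7 E H$)
$\frac{-185108 - S{\left(80 \right)}}{47960} + \frac{89675}{n{\left(244,678 \right)}} = \frac{-185108 - 80}{47960} + \frac{89675}{7 \cdot 678 \left(-1 + 244\right)} = \left(-185108 - 80\right) \frac{1}{47960} + \frac{89675}{7 \cdot 678 \cdot 243} = \left(-185188\right) \frac{1}{47960} + \frac{89675}{1153278} = - \frac{46297}{11990} + 89675 \cdot \frac{1}{1153278} = - \frac{46297}{11990} + \frac{89675}{1153278} = - \frac{13079527079}{3456950805}$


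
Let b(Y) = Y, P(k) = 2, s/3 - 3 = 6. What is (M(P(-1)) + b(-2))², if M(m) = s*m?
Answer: 2704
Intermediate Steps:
s = 27 (s = 9 + 3*6 = 9 + 18 = 27)
M(m) = 27*m
(M(P(-1)) + b(-2))² = (27*2 - 2)² = (54 - 2)² = 52² = 2704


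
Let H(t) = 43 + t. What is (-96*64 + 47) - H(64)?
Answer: -6204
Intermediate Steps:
(-96*64 + 47) - H(64) = (-96*64 + 47) - (43 + 64) = (-6144 + 47) - 1*107 = -6097 - 107 = -6204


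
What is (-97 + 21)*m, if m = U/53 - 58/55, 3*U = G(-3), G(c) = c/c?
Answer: 696692/8745 ≈ 79.667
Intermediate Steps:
G(c) = 1
U = 1/3 (U = (1/3)*1 = 1/3 ≈ 0.33333)
m = -9167/8745 (m = (1/3)/53 - 58/55 = (1/3)*(1/53) - 58*1/55 = 1/159 - 58/55 = -9167/8745 ≈ -1.0483)
(-97 + 21)*m = (-97 + 21)*(-9167/8745) = -76*(-9167/8745) = 696692/8745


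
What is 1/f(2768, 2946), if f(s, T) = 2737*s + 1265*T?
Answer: 1/11302706 ≈ 8.8474e-8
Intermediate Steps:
f(s, T) = 1265*T + 2737*s
1/f(2768, 2946) = 1/(1265*2946 + 2737*2768) = 1/(3726690 + 7576016) = 1/11302706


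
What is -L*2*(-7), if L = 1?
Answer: 14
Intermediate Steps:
-L*2*(-7) = -1*2*(-7) = -2*(-7) = -1*(-14) = 14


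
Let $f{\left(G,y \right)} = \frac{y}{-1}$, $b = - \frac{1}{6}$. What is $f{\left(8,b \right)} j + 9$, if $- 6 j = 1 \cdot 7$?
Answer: $\frac{317}{36} \approx 8.8056$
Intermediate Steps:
$b = - \frac{1}{6}$ ($b = \left(-1\right) \frac{1}{6} = - \frac{1}{6} \approx -0.16667$)
$f{\left(G,y \right)} = - y$ ($f{\left(G,y \right)} = y \left(-1\right) = - y$)
$j = - \frac{7}{6}$ ($j = - \frac{1 \cdot 7}{6} = \left(- \frac{1}{6}\right) 7 = - \frac{7}{6} \approx -1.1667$)
$f{\left(8,b \right)} j + 9 = \left(-1\right) \left(- \frac{1}{6}\right) \left(- \frac{7}{6}\right) + 9 = \frac{1}{6} \left(- \frac{7}{6}\right) + 9 = - \frac{7}{36} + 9 = \frac{317}{36}$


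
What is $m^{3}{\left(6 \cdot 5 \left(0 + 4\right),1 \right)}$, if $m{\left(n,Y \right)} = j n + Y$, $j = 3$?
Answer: $47045881$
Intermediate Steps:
$m{\left(n,Y \right)} = Y + 3 n$ ($m{\left(n,Y \right)} = 3 n + Y = Y + 3 n$)
$m^{3}{\left(6 \cdot 5 \left(0 + 4\right),1 \right)} = \left(1 + 3 \cdot 6 \cdot 5 \left(0 + 4\right)\right)^{3} = \left(1 + 3 \cdot 30 \cdot 4\right)^{3} = \left(1 + 3 \cdot 120\right)^{3} = \left(1 + 360\right)^{3} = 361^{3} = 47045881$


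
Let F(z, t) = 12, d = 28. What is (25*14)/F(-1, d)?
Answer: 175/6 ≈ 29.167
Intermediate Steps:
(25*14)/F(-1, d) = (25*14)/12 = 350*(1/12) = 175/6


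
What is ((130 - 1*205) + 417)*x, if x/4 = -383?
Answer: -523944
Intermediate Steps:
x = -1532 (x = 4*(-383) = -1532)
((130 - 1*205) + 417)*x = ((130 - 1*205) + 417)*(-1532) = ((130 - 205) + 417)*(-1532) = (-75 + 417)*(-1532) = 342*(-1532) = -523944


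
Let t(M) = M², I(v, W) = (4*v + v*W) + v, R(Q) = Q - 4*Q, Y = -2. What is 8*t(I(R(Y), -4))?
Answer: 288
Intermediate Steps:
R(Q) = -3*Q
I(v, W) = 5*v + W*v (I(v, W) = (4*v + W*v) + v = 5*v + W*v)
8*t(I(R(Y), -4)) = 8*((-3*(-2))*(5 - 4))² = 8*(6*1)² = 8*6² = 8*36 = 288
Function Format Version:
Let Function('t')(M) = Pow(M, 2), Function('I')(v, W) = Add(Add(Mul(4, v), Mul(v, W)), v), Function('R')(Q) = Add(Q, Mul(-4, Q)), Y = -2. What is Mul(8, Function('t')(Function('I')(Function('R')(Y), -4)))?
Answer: 288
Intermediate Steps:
Function('R')(Q) = Mul(-3, Q)
Function('I')(v, W) = Add(Mul(5, v), Mul(W, v)) (Function('I')(v, W) = Add(Add(Mul(4, v), Mul(W, v)), v) = Add(Mul(5, v), Mul(W, v)))
Mul(8, Function('t')(Function('I')(Function('R')(Y), -4))) = Mul(8, Pow(Mul(Mul(-3, -2), Add(5, -4)), 2)) = Mul(8, Pow(Mul(6, 1), 2)) = Mul(8, Pow(6, 2)) = Mul(8, 36) = 288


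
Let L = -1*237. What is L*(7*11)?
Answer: -18249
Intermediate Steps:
L = -237
L*(7*11) = -1659*11 = -237*77 = -18249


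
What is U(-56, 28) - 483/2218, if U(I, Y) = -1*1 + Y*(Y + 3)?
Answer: 1922523/2218 ≈ 866.78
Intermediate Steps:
U(I, Y) = -1 + Y*(3 + Y)
U(-56, 28) - 483/2218 = (-1 + 28² + 3*28) - 483/2218 = (-1 + 784 + 84) - 483*1/2218 = 867 - 483/2218 = 1922523/2218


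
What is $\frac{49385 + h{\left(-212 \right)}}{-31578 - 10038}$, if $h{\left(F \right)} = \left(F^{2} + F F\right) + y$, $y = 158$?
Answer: $- \frac{46477}{13872} \approx -3.3504$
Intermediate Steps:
$h{\left(F \right)} = 158 + 2 F^{2}$ ($h{\left(F \right)} = \left(F^{2} + F F\right) + 158 = \left(F^{2} + F^{2}\right) + 158 = 2 F^{2} + 158 = 158 + 2 F^{2}$)
$\frac{49385 + h{\left(-212 \right)}}{-31578 - 10038} = \frac{49385 + \left(158 + 2 \left(-212\right)^{2}\right)}{-31578 - 10038} = \frac{49385 + \left(158 + 2 \cdot 44944\right)}{-41616} = \left(49385 + \left(158 + 89888\right)\right) \left(- \frac{1}{41616}\right) = \left(49385 + 90046\right) \left(- \frac{1}{41616}\right) = 139431 \left(- \frac{1}{41616}\right) = - \frac{46477}{13872}$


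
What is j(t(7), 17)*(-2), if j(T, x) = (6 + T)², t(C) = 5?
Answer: -242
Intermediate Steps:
j(t(7), 17)*(-2) = (6 + 5)²*(-2) = 11²*(-2) = 121*(-2) = -242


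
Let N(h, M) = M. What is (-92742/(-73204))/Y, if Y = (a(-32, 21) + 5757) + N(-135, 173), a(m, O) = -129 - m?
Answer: 46371/213499466 ≈ 0.00021719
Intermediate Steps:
Y = 5833 (Y = ((-129 - 1*(-32)) + 5757) + 173 = ((-129 + 32) + 5757) + 173 = (-97 + 5757) + 173 = 5660 + 173 = 5833)
(-92742/(-73204))/Y = -92742/(-73204)/5833 = -92742*(-1/73204)*(1/5833) = (46371/36602)*(1/5833) = 46371/213499466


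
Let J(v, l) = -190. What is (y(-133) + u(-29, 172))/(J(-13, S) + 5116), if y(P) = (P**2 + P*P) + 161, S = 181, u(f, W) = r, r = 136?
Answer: 35675/4926 ≈ 7.2422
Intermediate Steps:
u(f, W) = 136
y(P) = 161 + 2*P**2 (y(P) = (P**2 + P**2) + 161 = 2*P**2 + 161 = 161 + 2*P**2)
(y(-133) + u(-29, 172))/(J(-13, S) + 5116) = ((161 + 2*(-133)**2) + 136)/(-190 + 5116) = ((161 + 2*17689) + 136)/4926 = ((161 + 35378) + 136)*(1/4926) = (35539 + 136)*(1/4926) = 35675*(1/4926) = 35675/4926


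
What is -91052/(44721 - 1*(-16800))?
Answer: -91052/61521 ≈ -1.4800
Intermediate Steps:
-91052/(44721 - 1*(-16800)) = -91052/(44721 + 16800) = -91052/61521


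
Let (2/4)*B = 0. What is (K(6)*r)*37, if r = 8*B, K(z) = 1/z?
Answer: 0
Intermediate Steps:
B = 0 (B = 2*0 = 0)
r = 0 (r = 8*0 = 0)
(K(6)*r)*37 = (0/6)*37 = ((⅙)*0)*37 = 0*37 = 0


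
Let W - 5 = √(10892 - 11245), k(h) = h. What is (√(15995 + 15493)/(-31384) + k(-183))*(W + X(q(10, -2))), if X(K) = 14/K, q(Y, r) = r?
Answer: (2 - I*√353)*(717909 + 2*√123)/3923 ≈ 366.01 - 3438.4*I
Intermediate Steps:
W = 5 + I*√353 (W = 5 + √(10892 - 11245) = 5 + √(-353) = 5 + I*√353 ≈ 5.0 + 18.788*I)
(√(15995 + 15493)/(-31384) + k(-183))*(W + X(q(10, -2))) = (√(15995 + 15493)/(-31384) - 183)*((5 + I*√353) + 14/(-2)) = (√31488*(-1/31384) - 183)*((5 + I*√353) + 14*(-½)) = ((16*√123)*(-1/31384) - 183)*((5 + I*√353) - 7) = (-2*√123/3923 - 183)*(-2 + I*√353) = (-183 - 2*√123/3923)*(-2 + I*√353)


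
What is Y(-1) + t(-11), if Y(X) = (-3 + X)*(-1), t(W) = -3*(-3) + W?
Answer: 2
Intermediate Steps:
t(W) = 9 + W
Y(X) = 3 - X
Y(-1) + t(-11) = (3 - 1*(-1)) + (9 - 11) = (3 + 1) - 2 = 4 - 2 = 2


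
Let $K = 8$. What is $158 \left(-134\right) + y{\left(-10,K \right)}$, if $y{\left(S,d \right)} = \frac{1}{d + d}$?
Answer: $- \frac{338751}{16} \approx -21172.0$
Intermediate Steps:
$y{\left(S,d \right)} = \frac{1}{2 d}$
$158 \left(-134\right) + y{\left(-10,K \right)} = 158 \left(-134\right) + \frac{1}{2 \cdot 8} = -21172 + \frac{1}{2} \cdot \frac{1}{8} = -21172 + \frac{1}{16} = - \frac{338751}{16}$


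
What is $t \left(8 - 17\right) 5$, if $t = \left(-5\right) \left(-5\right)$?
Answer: $-1125$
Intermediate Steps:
$t = 25$
$t \left(8 - 17\right) 5 = 25 \left(8 - 17\right) 5 = 25 \left(-9\right) 5 = \left(-225\right) 5 = -1125$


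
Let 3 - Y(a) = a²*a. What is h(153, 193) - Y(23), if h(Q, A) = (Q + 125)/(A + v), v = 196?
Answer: 4732074/389 ≈ 12165.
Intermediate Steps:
h(Q, A) = (125 + Q)/(196 + A) (h(Q, A) = (Q + 125)/(A + 196) = (125 + Q)/(196 + A))
Y(a) = 3 - a³ (Y(a) = 3 - a²*a = 3 - a³)
h(153, 193) - Y(23) = (125 + 153)/(196 + 193) - (3 - 1*23³) = 278/389 - (3 - 1*12167) = (1/389)*278 - (3 - 12167) = 278/389 - 1*(-12164) = 278/389 + 12164 = 4732074/389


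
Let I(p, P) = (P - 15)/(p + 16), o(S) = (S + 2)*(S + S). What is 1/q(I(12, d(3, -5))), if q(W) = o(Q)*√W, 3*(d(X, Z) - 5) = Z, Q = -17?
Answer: -I*√15/1275 ≈ -0.0030376*I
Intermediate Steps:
o(S) = 2*S*(2 + S) (o(S) = (2 + S)*(2*S) = 2*S*(2 + S))
d(X, Z) = 5 + Z/3
I(p, P) = (-15 + P)/(16 + p)
q(W) = 510*√W (q(W) = (2*(-17)*(2 - 17))*√W = (2*(-17)*(-15))*√W = 510*√W)
1/q(I(12, d(3, -5))) = 1/(510*√((-15 + (5 + (⅓)*(-5)))/(16 + 12))) = 1/(510*√((-15 + (5 - 5/3))/28)) = 1/(510*√((-15 + 10/3)/28)) = 1/(510*√((1/28)*(-35/3))) = 1/(510*√(-5/12)) = 1/(510*(I*√15/6)) = 1/(85*I*√15) = -I*√15/1275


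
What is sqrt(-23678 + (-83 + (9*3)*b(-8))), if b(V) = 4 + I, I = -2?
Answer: I*sqrt(23707) ≈ 153.97*I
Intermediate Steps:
b(V) = 2 (b(V) = 4 - 2 = 2)
sqrt(-23678 + (-83 + (9*3)*b(-8))) = sqrt(-23678 + (-83 + (9*3)*2)) = sqrt(-23678 + (-83 + 27*2)) = sqrt(-23678 + (-83 + 54)) = sqrt(-23678 - 29) = sqrt(-23707) = I*sqrt(23707)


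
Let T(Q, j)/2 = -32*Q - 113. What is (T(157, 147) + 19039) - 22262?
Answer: -13497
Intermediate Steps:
T(Q, j) = -226 - 64*Q (T(Q, j) = 2*(-32*Q - 113) = 2*(-113 - 32*Q) = -226 - 64*Q)
(T(157, 147) + 19039) - 22262 = ((-226 - 64*157) + 19039) - 22262 = ((-226 - 10048) + 19039) - 22262 = (-10274 + 19039) - 22262 = 8765 - 22262 = -13497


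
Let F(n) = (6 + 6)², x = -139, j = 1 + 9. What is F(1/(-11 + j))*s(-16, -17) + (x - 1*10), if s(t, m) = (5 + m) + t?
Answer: -4181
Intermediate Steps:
s(t, m) = 5 + m + t
j = 10
F(n) = 144 (F(n) = 12² = 144)
F(1/(-11 + j))*s(-16, -17) + (x - 1*10) = 144*(5 - 17 - 16) + (-139 - 1*10) = 144*(-28) + (-139 - 10) = -4032 - 149 = -4181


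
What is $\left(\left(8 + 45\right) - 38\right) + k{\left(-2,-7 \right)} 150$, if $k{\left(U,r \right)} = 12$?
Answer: $1815$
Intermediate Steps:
$\left(\left(8 + 45\right) - 38\right) + k{\left(-2,-7 \right)} 150 = \left(\left(8 + 45\right) - 38\right) + 12 \cdot 150 = \left(53 - 38\right) + 1800 = 15 + 1800 = 1815$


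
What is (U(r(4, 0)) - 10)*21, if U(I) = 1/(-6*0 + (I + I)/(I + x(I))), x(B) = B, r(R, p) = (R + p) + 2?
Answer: -189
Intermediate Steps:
r(R, p) = 2 + R + p
U(I) = 1 (U(I) = 1/(-6*0 + (I + I)/(I + I)) = 1/(0 + (2*I)/((2*I))) = 1/(0 + (2*I)*(1/(2*I))) = 1/(0 + 1) = 1/1 = 1)
(U(r(4, 0)) - 10)*21 = (1 - 10)*21 = -9*21 = -189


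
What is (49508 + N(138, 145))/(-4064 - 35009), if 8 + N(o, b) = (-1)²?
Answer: -49501/39073 ≈ -1.2669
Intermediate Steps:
N(o, b) = -7 (N(o, b) = -8 + (-1)² = -8 + 1 = -7)
(49508 + N(138, 145))/(-4064 - 35009) = (49508 - 7)/(-4064 - 35009) = 49501/(-39073) = 49501*(-1/39073) = -49501/39073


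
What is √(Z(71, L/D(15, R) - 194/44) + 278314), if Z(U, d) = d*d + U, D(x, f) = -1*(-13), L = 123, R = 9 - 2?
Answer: √22772867485/286 ≈ 527.65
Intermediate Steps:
R = 7
D(x, f) = 13
Z(U, d) = U + d² (Z(U, d) = d² + U = U + d²)
√(Z(71, L/D(15, R) - 194/44) + 278314) = √((71 + (123/13 - 194/44)²) + 278314) = √((71 + (123*(1/13) - 194*1/44)²) + 278314) = √((71 + (123/13 - 97/22)²) + 278314) = √((71 + (1445/286)²) + 278314) = √((71 + 2088025/81796) + 278314) = √(7895541/81796 + 278314) = √(22772867485/81796) = √22772867485/286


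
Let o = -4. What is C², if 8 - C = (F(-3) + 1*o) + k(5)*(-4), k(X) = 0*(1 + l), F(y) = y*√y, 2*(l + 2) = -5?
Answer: 117 + 72*I*√3 ≈ 117.0 + 124.71*I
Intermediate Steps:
l = -9/2 (l = -2 + (½)*(-5) = -2 - 5/2 = -9/2 ≈ -4.5000)
F(y) = y^(3/2)
k(X) = 0 (k(X) = 0*(1 - 9/2) = 0*(-7/2) = 0)
C = 12 + 3*I*√3 (C = 8 - (((-3)^(3/2) + 1*(-4)) + 0*(-4)) = 8 - ((-3*I*√3 - 4) + 0) = 8 - ((-4 - 3*I*√3) + 0) = 8 - (-4 - 3*I*√3) = 8 + (4 + 3*I*√3) = 12 + 3*I*√3 ≈ 12.0 + 5.1962*I)
C² = (12 + 3*I*√3)²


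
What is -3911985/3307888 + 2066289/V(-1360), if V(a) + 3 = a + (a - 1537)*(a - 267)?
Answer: -1449804975441/1948369187216 ≈ -0.74411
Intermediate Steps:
V(a) = -3 + a + (-1537 + a)*(-267 + a) (V(a) = -3 + (a + (a - 1537)*(a - 267)) = -3 + (a + (-1537 + a)*(-267 + a)) = -3 + a + (-1537 + a)*(-267 + a))
-3911985/3307888 + 2066289/V(-1360) = -3911985/3307888 + 2066289/(410376 + (-1360)**2 - 1803*(-1360)) = -3911985*1/3307888 + 2066289/(410376 + 1849600 + 2452080) = -3911985/3307888 + 2066289/4712056 = -1449804975441/1948369187216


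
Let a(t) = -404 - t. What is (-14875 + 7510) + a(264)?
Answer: -8033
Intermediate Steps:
(-14875 + 7510) + a(264) = (-14875 + 7510) + (-404 - 1*264) = -7365 + (-404 - 264) = -7365 - 668 = -8033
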